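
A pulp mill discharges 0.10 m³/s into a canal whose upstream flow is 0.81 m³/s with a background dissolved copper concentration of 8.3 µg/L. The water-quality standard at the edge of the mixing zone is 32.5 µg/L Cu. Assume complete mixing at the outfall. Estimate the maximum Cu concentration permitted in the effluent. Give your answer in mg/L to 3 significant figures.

0.229 mg/L

8.3 µg/L = 0.0083 mg/L.
32.5 µg/L = 0.0325 mg/L.
Mass balance: 0.0325·0.91 = 0.1·Cₑ + 0.81·0.0083.
Cₑ = (0.02958 − 0.006723) / 0.1 = 0.2285 mg/L.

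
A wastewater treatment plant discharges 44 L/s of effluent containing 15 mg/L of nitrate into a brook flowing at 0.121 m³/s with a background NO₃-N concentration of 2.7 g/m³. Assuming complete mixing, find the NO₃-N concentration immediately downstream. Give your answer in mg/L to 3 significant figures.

44 L/s = 0.044 m³/s.
Flow-weighted mixing gives C = (0.044·15 + 0.121·2.7) / (0.044 + 0.121) = 0.9867/0.165 = 5.98 mg/L.

5.98 mg/L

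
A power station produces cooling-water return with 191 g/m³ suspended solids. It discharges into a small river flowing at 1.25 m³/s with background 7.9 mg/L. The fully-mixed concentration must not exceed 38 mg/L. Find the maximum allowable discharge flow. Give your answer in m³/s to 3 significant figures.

0.246 m³/s

Mass balance at complete mixing: C_std·(Q_w + Q_r) = Q_w·C_e + Q_r·C_b.
Rearranging, Q_w = Q_r·(C_std − C_b)/(C_e − C_std) = 1.25·(38 − 7.9) / (191 − 38) = 0.2459 m³/s.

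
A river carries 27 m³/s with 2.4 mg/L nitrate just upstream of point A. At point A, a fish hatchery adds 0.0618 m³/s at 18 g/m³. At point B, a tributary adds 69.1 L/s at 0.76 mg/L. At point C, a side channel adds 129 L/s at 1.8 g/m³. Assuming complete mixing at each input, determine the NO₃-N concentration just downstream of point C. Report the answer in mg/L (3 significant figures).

2.43 mg/L

After input A: C = (27·2.4 + 0.0618·18) / 27.06 = 2.436 mg/L.
69.1 L/s = 0.0691 m³/s.
After input B: C = (27.06·2.436 + 0.0691·0.76) / 27.13 = 2.431 mg/L.
129 L/s = 0.129 m³/s.
After input C: C = (27.13·2.431 + 0.129·1.8) / 27.26 = 2.428 mg/L.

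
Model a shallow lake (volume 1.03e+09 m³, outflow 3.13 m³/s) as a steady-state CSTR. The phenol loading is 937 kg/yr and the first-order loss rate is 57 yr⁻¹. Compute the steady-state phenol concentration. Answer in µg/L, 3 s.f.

Outflow Q = 3.13 m³/s × 3.156e+07 s/yr = 9.878e+07 m³/yr.
Steady-state CSTR mass balance: W = Q·C + k·V·C, so C = W/(Q + kV).
Q + kV = 9.878e+07 + 57·1.03e+09 = 5.881e+10 m³/yr.
C = 937/5.881e+10 = 1.593e-08 kg/m³ = 1.593e-05 mg/L = 0.01593 µg/L.

0.0159 µg/L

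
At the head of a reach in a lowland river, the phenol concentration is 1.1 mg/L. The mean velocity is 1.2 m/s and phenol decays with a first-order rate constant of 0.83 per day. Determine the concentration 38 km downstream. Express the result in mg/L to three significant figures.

Travel time t = 38 km / 1.2 m/s = 3.8e+04/1.2 = 3.167e+04 s = 0.3665 d.
First-order decay: C = 1.1·exp(−0.83·0.3665) = 1.1·0.7377 = 0.8115 mg/L.

0.811 mg/L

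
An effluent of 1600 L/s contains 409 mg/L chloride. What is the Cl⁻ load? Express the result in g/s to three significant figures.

1600 L/s = 1.6 m³/s.
Mass flux = Q·C = 1.6 m³/s × 409 g/m³ = 654.4 g/s.

654 g/s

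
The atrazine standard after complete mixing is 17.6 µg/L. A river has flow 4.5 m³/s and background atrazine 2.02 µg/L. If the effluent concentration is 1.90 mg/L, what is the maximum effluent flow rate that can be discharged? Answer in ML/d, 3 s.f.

3.22 ML/d

2.02 µg/L = 0.00202 mg/L.
17.6 µg/L = 0.0176 mg/L.
Mass balance at complete mixing: C_std·(Q_w + Q_r) = Q_w·C_e + Q_r·C_b.
Rearranging, Q_w = Q_r·(C_std − C_b)/(C_e − C_std) = 4.5·(0.0176 − 0.00202) / (1.9 − 0.0176) = 0.03725 m³/s.
= 3.218 ML/d.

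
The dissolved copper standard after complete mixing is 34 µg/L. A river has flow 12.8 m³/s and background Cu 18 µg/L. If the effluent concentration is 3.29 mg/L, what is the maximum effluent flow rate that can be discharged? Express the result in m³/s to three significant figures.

18 µg/L = 0.018 mg/L.
34 µg/L = 0.034 mg/L.
Mass balance at complete mixing: C_std·(Q_w + Q_r) = Q_w·C_e + Q_r·C_b.
Rearranging, Q_w = Q_r·(C_std − C_b)/(C_e − C_std) = 12.8·(0.034 − 0.018) / (3.29 − 0.034) = 0.0629 m³/s.

0.0629 m³/s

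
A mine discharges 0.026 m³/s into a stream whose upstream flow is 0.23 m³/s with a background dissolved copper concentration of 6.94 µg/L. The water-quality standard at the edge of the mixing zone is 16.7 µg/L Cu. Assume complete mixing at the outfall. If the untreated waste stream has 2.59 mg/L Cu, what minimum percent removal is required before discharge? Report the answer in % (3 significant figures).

6.94 µg/L = 0.00694 mg/L.
16.7 µg/L = 0.0167 mg/L.
Mass balance: 0.0167·0.256 = 0.026·Cₑ + 0.23·0.00694.
Cₑ = (0.004275 − 0.001596) / 0.026 = 0.103 mg/L.
Required removal = 1 − 0.103/2.59 = 96.02 %.

96.0 %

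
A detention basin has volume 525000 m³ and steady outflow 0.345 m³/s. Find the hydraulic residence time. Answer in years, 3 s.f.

Q = 0.345 m³/s × 3.156e+07 s/yr = 1.089e+07 m³/yr.
Hydraulic residence time τ = V/Q = 525000/1.089e+07 = 0.04822 yr.

0.0482 yr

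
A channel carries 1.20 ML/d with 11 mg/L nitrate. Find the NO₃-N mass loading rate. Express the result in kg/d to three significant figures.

13.2 kg/d

1.20 ML/d = 0.01389 m³/s.
Mass flux = Q·C = 0.01389 m³/s × 11 g/m³ = 0.1528 g/s.
= 0.1528 g/s × 86.4 = 13.2 kg/d.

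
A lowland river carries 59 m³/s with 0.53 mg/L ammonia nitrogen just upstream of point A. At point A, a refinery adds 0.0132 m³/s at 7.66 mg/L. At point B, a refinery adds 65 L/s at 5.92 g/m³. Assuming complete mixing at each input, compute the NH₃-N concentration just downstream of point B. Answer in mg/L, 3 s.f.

After input A: C = (59·0.53 + 0.0132·7.66) / 59.01 = 0.5316 mg/L.
65 L/s = 0.065 m³/s.
After input B: C = (59.01·0.5316 + 0.065·5.92) / 59.08 = 0.5375 mg/L.

0.538 mg/L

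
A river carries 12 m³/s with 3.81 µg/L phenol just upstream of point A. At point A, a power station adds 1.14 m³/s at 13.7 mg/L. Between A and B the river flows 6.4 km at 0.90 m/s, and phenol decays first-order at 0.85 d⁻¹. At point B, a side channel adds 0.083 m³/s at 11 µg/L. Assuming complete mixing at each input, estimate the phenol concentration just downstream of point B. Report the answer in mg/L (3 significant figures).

1.10 mg/L

3.81 µg/L = 0.00381 mg/L.
After input A: C = (12·0.00381 + 1.14·13.7) / 13.14 = 1.192 mg/L.
Over the 6.4 km reach to input B (t = 7111 s = 0.0823 d), decay gives C = 1.192·exp(−0.85·0.0823) = 1.112 mg/L.
11 µg/L = 0.011 mg/L.
After input B: C = (13.14·1.112 + 0.083·0.011) / 13.22 = 1.105 mg/L.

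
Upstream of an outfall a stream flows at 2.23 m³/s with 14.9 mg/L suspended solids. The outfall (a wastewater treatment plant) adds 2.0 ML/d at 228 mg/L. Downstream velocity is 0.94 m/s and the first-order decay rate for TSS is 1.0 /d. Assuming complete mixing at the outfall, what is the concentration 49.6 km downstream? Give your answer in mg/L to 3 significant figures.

2.0 ML/d = 0.02315 m³/s.
After complete mixing, C₀ = (0.02315·228 + 2.23·14.9) / 2.253 = 17.09 mg/L.
Travel time t = 4.96e+04 m / 0.94 m/s = 5.277e+04 s = 0.6107 d.
C = 17.09·exp(−1.0·0.6107) = 17.09·0.543 = 9.279 mg/L.

9.28 mg/L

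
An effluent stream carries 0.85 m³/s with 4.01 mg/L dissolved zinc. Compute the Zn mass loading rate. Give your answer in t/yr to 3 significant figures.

108 t/yr

Mass flux = Q·C = 0.85 m³/s × 4.01 g/m³ = 3.408 g/s.
= 3.408 g/s × 31.56 = 107.6 t/yr.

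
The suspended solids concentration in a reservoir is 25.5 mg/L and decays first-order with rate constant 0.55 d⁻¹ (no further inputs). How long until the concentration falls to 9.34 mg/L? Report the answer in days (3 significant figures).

1.83 d

t = ln(C₀/C)/k = ln(25.5/9.34)/0.55 = 1.004/0.55 = 1.826 d.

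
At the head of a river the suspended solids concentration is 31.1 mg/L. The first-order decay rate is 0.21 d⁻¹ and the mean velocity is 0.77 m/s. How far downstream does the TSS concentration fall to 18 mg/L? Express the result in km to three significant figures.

From C = C₀·e^(−kt), t = ln(C₀/C)/k = ln(31.1/18)/0.21 = 0.5468/0.21 = 2.604 d.
Distance = v·t = 0.77 m/s × 2.25e+05 s = 1.732e+05 m = 173.2 km.

173 km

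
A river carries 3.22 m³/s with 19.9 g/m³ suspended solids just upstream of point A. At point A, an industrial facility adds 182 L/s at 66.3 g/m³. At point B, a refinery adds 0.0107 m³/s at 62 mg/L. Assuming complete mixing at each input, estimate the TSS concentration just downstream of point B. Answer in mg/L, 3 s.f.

22.5 mg/L

182 L/s = 0.182 m³/s.
After input A: C = (3.22·19.9 + 0.182·66.3) / 3.402 = 22.38 mg/L.
After input B: C = (3.402·22.38 + 0.0107·62) / 3.413 = 22.51 mg/L.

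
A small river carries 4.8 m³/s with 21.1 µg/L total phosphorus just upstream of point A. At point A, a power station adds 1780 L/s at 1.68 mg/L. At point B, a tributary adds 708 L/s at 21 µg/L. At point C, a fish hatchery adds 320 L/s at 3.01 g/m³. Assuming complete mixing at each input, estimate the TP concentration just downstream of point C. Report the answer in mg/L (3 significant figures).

0.535 mg/L

21.1 µg/L = 0.0211 mg/L.
1780 L/s = 1.78 m³/s.
After input A: C = (4.8·0.0211 + 1.78·1.68) / 6.58 = 0.4699 mg/L.
708 L/s = 0.708 m³/s.
21 µg/L = 0.021 mg/L.
After input B: C = (6.58·0.4699 + 0.708·0.021) / 7.288 = 0.4263 mg/L.
320 L/s = 0.32 m³/s.
After input C: C = (7.288·0.4263 + 0.32·3.01) / 7.608 = 0.5349 mg/L.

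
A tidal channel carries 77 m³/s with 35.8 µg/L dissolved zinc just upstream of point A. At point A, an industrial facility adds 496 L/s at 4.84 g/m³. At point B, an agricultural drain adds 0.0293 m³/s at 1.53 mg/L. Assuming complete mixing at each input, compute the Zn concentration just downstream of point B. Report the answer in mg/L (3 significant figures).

0.0671 mg/L

35.8 µg/L = 0.0358 mg/L.
496 L/s = 0.496 m³/s.
After input A: C = (77·0.0358 + 0.496·4.84) / 77.5 = 0.06655 mg/L.
After input B: C = (77.5·0.06655 + 0.0293·1.53) / 77.53 = 0.0671 mg/L.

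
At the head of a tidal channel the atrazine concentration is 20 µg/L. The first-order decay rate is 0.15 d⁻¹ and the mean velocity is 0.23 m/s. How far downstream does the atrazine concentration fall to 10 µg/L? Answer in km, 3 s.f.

From C = C₀·e^(−kt), t = ln(C₀/C)/k = ln(20/10)/0.15 = 0.6931/0.15 = 4.621 d.
Distance = v·t = 0.23 m/s × 3.993e+05 s = 9.183e+04 m = 91.83 km.

91.8 km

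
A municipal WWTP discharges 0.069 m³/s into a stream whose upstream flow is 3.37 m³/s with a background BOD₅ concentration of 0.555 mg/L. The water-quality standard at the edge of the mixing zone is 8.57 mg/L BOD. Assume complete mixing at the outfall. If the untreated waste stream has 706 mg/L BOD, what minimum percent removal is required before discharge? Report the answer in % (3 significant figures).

Mass balance: 8.57·3.439 = 0.069·Cₑ + 3.37·0.555.
Cₑ = (29.47 − 1.87) / 0.069 = 400 mg/L.
Required removal = 1 − 400/706 = 43.34 %.

43.3 %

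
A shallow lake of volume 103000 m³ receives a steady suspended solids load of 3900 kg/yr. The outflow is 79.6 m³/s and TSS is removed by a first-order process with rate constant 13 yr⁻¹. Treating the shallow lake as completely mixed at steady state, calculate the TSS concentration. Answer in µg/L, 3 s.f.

Outflow Q = 79.6 m³/s × 3.156e+07 s/yr = 2.512e+09 m³/yr.
Steady-state CSTR mass balance: W = Q·C + k·V·C, so C = W/(Q + kV).
Q + kV = 2.512e+09 + 13·103000 = 2.513e+09 m³/yr.
C = 3900/2.513e+09 = 1.552e-06 kg/m³ = 0.001552 mg/L = 1.552 µg/L.

1.55 µg/L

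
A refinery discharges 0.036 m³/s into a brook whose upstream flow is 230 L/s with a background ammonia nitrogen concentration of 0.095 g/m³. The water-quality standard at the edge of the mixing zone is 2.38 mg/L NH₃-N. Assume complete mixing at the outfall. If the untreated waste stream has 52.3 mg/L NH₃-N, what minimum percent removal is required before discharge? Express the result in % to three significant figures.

230 L/s = 0.23 m³/s.
Mass balance: 2.38·0.266 = 0.036·Cₑ + 0.23·0.095.
Cₑ = (0.6331 − 0.02185) / 0.036 = 16.98 mg/L.
Required removal = 1 − 16.98/52.3 = 67.54 %.

67.5 %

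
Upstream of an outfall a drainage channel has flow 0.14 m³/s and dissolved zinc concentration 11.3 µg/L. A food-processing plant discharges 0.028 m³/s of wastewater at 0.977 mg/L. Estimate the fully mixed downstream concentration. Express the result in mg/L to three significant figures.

0.172 mg/L

11.3 µg/L = 0.0113 mg/L.
Flow-weighted mixing gives C = (0.028·0.977 + 0.14·0.0113) / (0.028 + 0.14) = 0.02894/0.168 = 0.1722 mg/L.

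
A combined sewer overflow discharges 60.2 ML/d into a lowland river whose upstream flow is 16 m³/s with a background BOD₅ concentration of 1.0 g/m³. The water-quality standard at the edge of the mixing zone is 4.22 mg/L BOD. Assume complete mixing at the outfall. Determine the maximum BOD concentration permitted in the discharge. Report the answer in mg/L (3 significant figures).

78.2 mg/L

60.2 ML/d = 0.6968 m³/s.
Mass balance: 4.22·16.7 = 0.6968·Cₑ + 16·1.
Cₑ = (70.46 − 16) / 0.6968 = 78.16 mg/L.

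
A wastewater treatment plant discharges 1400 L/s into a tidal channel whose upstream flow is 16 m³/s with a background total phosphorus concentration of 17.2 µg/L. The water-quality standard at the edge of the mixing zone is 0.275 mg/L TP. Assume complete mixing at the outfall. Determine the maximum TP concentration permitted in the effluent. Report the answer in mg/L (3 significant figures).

3.22 mg/L

1400 L/s = 1.4 m³/s.
17.2 µg/L = 0.0172 mg/L.
Mass balance: 0.275·17.4 = 1.4·Cₑ + 16·0.0172.
Cₑ = (4.785 − 0.2752) / 1.4 = 3.221 mg/L.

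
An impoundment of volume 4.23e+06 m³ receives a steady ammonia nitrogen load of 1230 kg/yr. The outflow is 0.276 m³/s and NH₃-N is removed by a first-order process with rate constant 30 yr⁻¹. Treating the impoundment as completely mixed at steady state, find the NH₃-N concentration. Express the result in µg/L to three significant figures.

9.07 µg/L

Outflow Q = 0.276 m³/s × 3.156e+07 s/yr = 8.71e+06 m³/yr.
Steady-state CSTR mass balance: W = Q·C + k·V·C, so C = W/(Q + kV).
Q + kV = 8.71e+06 + 30·4.23e+06 = 1.356e+08 m³/yr.
C = 1230/1.356e+08 = 9.07e-06 kg/m³ = 0.00907 mg/L = 9.07 µg/L.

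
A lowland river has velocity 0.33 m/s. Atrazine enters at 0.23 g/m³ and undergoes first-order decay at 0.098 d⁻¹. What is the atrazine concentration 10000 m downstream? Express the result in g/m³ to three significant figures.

0.222 g/m³

Travel time t = 10000 m / 0.33 m/s = 1e+04/0.33 = 3.03e+04 s = 0.3507 d.
First-order decay: C = 0.23·exp(−0.098·0.3507) = 0.23·0.9662 = 0.2222 g/m³.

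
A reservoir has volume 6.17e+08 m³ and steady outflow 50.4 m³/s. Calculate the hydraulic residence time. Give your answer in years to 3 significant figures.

Q = 50.4 m³/s × 3.156e+07 s/yr = 1.591e+09 m³/yr.
Hydraulic residence time τ = V/Q = 6.17e+08/1.591e+09 = 0.3879 yr.

0.388 yr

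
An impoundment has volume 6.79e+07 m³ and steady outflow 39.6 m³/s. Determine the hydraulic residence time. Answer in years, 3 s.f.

Q = 39.6 m³/s × 3.156e+07 s/yr = 1.25e+09 m³/yr.
Hydraulic residence time τ = V/Q = 6.79e+07/1.25e+09 = 0.05433 yr.

0.0543 yr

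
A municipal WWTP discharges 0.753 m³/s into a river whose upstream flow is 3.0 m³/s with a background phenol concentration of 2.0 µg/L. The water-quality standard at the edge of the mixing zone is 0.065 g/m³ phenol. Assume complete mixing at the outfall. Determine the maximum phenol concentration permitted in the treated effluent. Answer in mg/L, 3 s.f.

0.316 mg/L

2.0 µg/L = 0.002 mg/L.
Mass balance: 0.065·3.753 = 0.753·Cₑ + 3·0.002.
Cₑ = (0.2439 − 0.006) / 0.753 = 0.316 mg/L.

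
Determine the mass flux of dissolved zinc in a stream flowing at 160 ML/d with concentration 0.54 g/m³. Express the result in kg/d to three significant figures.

86.4 kg/d

160 ML/d = 1.852 m³/s.
Mass flux = Q·C = 1.852 m³/s × 0.54 g/m³ = 1 g/s.
= 1 g/s × 86.4 = 86.4 kg/d.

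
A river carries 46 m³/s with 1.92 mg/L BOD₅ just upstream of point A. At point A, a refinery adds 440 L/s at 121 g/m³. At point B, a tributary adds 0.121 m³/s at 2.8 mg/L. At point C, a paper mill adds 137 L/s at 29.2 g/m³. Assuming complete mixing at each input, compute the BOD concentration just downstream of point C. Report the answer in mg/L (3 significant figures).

3.12 mg/L

440 L/s = 0.44 m³/s.
After input A: C = (46·1.92 + 0.44·121) / 46.44 = 3.048 mg/L.
After input B: C = (46.44·3.048 + 0.121·2.8) / 46.56 = 3.048 mg/L.
137 L/s = 0.137 m³/s.
After input C: C = (46.56·3.048 + 0.137·29.2) / 46.7 = 3.124 mg/L.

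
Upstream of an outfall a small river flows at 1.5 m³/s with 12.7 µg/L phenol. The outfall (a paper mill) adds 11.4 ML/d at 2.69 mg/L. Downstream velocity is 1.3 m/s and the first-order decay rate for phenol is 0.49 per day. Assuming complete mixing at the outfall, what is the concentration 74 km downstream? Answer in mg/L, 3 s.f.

0.166 mg/L

11.4 ML/d = 0.1319 m³/s.
12.7 µg/L = 0.0127 mg/L.
After complete mixing, C₀ = (0.1319·2.69 + 1.5·0.0127) / 1.632 = 0.2292 mg/L.
Travel time t = 7.4e+04 m / 1.3 m/s = 5.692e+04 s = 0.6588 d.
C = 0.2292·exp(−0.49·0.6588) = 0.2292·0.7241 = 0.1659 mg/L.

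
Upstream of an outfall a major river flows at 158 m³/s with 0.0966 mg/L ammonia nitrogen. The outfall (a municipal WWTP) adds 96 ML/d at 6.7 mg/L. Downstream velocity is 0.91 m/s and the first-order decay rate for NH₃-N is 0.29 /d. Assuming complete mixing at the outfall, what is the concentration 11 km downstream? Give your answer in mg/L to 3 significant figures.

96 ML/d = 1.111 m³/s.
After complete mixing, C₀ = (1.111·6.7 + 158·0.0966) / 159.1 = 0.1427 mg/L.
Travel time t = 1.1e+04 m / 0.91 m/s = 1.209e+04 s = 0.1399 d.
C = 0.1427·exp(−0.29·0.1399) = 0.1427·0.9602 = 0.137 mg/L.

0.137 mg/L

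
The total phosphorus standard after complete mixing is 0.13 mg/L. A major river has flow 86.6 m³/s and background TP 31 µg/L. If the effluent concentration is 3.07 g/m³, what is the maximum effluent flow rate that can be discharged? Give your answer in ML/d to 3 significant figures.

31 µg/L = 0.031 mg/L.
Mass balance at complete mixing: C_std·(Q_w + Q_r) = Q_w·C_e + Q_r·C_b.
Rearranging, Q_w = Q_r·(C_std − C_b)/(C_e − C_std) = 86.6·(0.13 − 0.031) / (3.07 − 0.13) = 2.916 m³/s.
= 252 ML/d.

252 ML/d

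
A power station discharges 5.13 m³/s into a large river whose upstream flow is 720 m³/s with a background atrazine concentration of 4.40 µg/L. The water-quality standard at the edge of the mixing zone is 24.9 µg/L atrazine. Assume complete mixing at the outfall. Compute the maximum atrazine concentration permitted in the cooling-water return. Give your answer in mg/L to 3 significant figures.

4.40 µg/L = 0.0044 mg/L.
24.9 µg/L = 0.0249 mg/L.
Mass balance: 0.0249·725.1 = 5.13·Cₑ + 720·0.0044.
Cₑ = (18.06 − 3.168) / 5.13 = 2.902 mg/L.

2.90 mg/L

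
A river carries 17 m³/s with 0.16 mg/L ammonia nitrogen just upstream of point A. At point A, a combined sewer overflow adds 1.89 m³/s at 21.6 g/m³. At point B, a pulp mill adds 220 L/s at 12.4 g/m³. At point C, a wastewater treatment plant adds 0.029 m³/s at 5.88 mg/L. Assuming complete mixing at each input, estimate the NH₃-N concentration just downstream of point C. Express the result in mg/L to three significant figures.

After input A: C = (17·0.16 + 1.89·21.6) / 18.89 = 2.305 mg/L.
220 L/s = 0.22 m³/s.
After input B: C = (18.89·2.305 + 0.22·12.4) / 19.11 = 2.421 mg/L.
After input C: C = (19.11·2.421 + 0.029·5.88) / 19.14 = 2.427 mg/L.

2.43 mg/L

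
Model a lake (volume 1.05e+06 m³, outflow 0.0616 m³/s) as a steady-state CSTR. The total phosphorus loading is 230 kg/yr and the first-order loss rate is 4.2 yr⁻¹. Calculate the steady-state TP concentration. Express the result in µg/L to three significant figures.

36.2 µg/L

Outflow Q = 0.0616 m³/s × 3.156e+07 s/yr = 1.944e+06 m³/yr.
Steady-state CSTR mass balance: W = Q·C + k·V·C, so C = W/(Q + kV).
Q + kV = 1.944e+06 + 4.2·1.05e+06 = 6.354e+06 m³/yr.
C = 230/6.354e+06 = 3.62e-05 kg/m³ = 0.0362 mg/L = 36.2 µg/L.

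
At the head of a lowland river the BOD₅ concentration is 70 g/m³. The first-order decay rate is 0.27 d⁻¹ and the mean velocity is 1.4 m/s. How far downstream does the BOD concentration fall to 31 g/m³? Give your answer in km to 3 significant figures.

From C = C₀·e^(−kt), t = ln(C₀/C)/k = ln(70/31)/0.27 = 0.8145/0.27 = 3.017 d.
Distance = v·t = 1.4 m/s × 2.606e+05 s = 3.649e+05 m = 364.9 km.

365 km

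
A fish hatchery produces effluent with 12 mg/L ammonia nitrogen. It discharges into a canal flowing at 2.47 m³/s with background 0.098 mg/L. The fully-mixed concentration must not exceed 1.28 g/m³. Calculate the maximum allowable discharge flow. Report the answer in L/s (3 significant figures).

272 L/s

Mass balance at complete mixing: C_std·(Q_w + Q_r) = Q_w·C_e + Q_r·C_b.
Rearranging, Q_w = Q_r·(C_std − C_b)/(C_e − C_std) = 2.47·(1.28 − 0.098) / (12 − 1.28) = 0.2723 m³/s.
= 272.3 L/s.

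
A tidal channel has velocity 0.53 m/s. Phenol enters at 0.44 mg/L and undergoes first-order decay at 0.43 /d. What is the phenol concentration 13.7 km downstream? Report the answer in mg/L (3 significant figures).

Travel time t = 13.7 km / 0.53 m/s = 1.37e+04/0.53 = 2.585e+04 s = 0.2992 d.
First-order decay: C = 0.44·exp(−0.43·0.2992) = 0.44·0.8793 = 0.3869 mg/L.

0.387 mg/L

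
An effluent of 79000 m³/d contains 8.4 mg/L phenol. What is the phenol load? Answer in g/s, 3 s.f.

79000 m³/d = 0.9144 m³/s.
Mass flux = Q·C = 0.9144 m³/s × 8.4 g/m³ = 7.681 g/s.

7.68 g/s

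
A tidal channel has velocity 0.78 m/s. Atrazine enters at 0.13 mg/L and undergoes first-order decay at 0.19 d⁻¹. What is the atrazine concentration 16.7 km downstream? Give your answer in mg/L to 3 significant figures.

Travel time t = 16.7 km / 0.78 m/s = 1.67e+04/0.78 = 2.141e+04 s = 0.2478 d.
First-order decay: C = 0.13·exp(−0.19·0.2478) = 0.13·0.954 = 0.124 mg/L.

0.124 mg/L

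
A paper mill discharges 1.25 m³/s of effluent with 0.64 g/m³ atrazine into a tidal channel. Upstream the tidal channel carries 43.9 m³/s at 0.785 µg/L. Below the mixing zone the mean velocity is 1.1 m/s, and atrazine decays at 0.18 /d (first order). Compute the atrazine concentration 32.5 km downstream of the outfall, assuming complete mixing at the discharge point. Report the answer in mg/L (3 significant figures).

0.0174 mg/L

0.785 µg/L = 0.000785 mg/L.
After complete mixing, C₀ = (1.25·0.64 + 43.9·0.000785) / 45.15 = 0.01848 mg/L.
Travel time t = 3.25e+04 m / 1.1 m/s = 2.955e+04 s = 0.342 d.
C = 0.01848·exp(−0.18·0.342) = 0.01848·0.9403 = 0.01738 mg/L.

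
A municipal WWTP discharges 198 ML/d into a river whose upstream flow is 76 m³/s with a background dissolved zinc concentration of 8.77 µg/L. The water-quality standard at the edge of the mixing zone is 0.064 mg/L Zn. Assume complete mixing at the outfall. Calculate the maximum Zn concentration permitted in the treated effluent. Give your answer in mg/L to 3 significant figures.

198 ML/d = 2.292 m³/s.
8.77 µg/L = 0.00877 mg/L.
Mass balance: 0.064·78.29 = 2.292·Cₑ + 76·0.00877.
Cₑ = (5.011 − 0.6665) / 2.292 = 1.896 mg/L.

1.90 mg/L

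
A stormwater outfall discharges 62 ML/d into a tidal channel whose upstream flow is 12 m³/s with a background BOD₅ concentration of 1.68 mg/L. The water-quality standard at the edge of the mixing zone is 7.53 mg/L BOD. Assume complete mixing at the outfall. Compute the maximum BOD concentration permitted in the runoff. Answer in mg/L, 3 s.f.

105 mg/L

62 ML/d = 0.7176 m³/s.
Mass balance: 7.53·12.72 = 0.7176·Cₑ + 12·1.68.
Cₑ = (95.76 − 20.16) / 0.7176 = 105.4 mg/L.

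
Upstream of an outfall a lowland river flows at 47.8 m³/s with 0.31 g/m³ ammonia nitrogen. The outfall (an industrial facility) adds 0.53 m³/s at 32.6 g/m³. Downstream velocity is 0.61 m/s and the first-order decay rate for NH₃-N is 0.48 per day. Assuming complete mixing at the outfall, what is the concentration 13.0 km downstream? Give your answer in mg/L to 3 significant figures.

After complete mixing, C₀ = (0.53·32.6 + 47.8·0.31) / 48.33 = 0.6641 mg/L.
Travel time t = 1.3e+04 m / 0.61 m/s = 2.131e+04 s = 0.2467 d.
C = 0.6641·exp(−0.48·0.2467) = 0.6641·0.8883 = 0.5899 mg/L.

0.590 mg/L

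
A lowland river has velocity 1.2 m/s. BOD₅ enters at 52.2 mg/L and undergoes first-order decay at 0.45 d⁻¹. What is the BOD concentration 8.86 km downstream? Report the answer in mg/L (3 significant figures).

50.2 mg/L

Travel time t = 8.86 km / 1.2 m/s = 8860/1.2 = 7383 s = 0.08546 d.
First-order decay: C = 52.2·exp(−0.45·0.08546) = 52.2·0.9623 = 50.23 mg/L.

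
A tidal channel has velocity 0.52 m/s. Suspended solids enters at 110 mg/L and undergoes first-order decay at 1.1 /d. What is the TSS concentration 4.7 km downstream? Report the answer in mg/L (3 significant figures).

Travel time t = 4.7 km / 0.52 m/s = 4700/0.52 = 9038 s = 0.1046 d.
First-order decay: C = 110·exp(−1.1·0.1046) = 110·0.8913 = 98.04 mg/L.

98.0 mg/L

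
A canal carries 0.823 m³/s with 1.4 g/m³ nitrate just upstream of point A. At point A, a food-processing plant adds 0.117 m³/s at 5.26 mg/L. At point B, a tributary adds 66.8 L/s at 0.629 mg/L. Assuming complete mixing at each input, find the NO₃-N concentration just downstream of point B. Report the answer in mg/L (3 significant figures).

1.80 mg/L

After input A: C = (0.823·1.4 + 0.117·5.26) / 0.94 = 1.88 mg/L.
66.8 L/s = 0.0668 m³/s.
After input B: C = (0.94·1.88 + 0.0668·0.629) / 1.007 = 1.797 mg/L.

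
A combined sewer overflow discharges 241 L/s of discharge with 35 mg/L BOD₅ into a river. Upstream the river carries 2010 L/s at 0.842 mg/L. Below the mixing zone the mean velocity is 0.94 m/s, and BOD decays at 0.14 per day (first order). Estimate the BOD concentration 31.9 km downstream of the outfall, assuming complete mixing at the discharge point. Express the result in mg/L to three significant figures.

241 L/s = 0.241 m³/s.
2010 L/s = 2.01 m³/s.
After complete mixing, C₀ = (0.241·35 + 2.01·0.842) / 2.251 = 4.499 mg/L.
Travel time t = 3.19e+04 m / 0.94 m/s = 3.394e+04 s = 0.3928 d.
C = 4.499·exp(−0.14·0.3928) = 4.499·0.9465 = 4.258 mg/L.

4.26 mg/L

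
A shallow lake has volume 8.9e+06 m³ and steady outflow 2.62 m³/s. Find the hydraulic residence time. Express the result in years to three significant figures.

0.108 yr

Q = 2.62 m³/s × 3.156e+07 s/yr = 8.268e+07 m³/yr.
Hydraulic residence time τ = V/Q = 8.9e+06/8.268e+07 = 0.1076 yr.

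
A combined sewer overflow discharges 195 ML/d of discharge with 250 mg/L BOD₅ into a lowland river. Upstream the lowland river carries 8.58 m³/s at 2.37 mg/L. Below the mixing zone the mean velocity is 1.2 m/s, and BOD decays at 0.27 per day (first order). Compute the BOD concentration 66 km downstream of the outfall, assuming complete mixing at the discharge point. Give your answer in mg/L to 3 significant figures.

45.4 mg/L

195 ML/d = 2.257 m³/s.
After complete mixing, C₀ = (2.257·250 + 8.58·2.37) / 10.84 = 53.94 mg/L.
Travel time t = 6.6e+04 m / 1.2 m/s = 5.5e+04 s = 0.6366 d.
C = 53.94·exp(−0.27·0.6366) = 53.94·0.8421 = 45.42 mg/L.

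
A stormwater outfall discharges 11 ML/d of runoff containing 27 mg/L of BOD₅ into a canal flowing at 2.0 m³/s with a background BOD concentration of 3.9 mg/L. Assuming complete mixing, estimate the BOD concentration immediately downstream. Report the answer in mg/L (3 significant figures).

11 ML/d = 0.1273 m³/s.
Flow-weighted mixing gives C = (0.1273·27 + 2·3.9) / (0.1273 + 2) = 11.24/2.127 = 5.282 mg/L.

5.28 mg/L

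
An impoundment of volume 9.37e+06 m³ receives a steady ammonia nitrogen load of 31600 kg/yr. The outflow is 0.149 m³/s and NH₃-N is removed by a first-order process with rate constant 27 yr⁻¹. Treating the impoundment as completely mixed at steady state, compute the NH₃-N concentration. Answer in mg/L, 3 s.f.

0.123 mg/L

Outflow Q = 0.149 m³/s × 3.156e+07 s/yr = 4.702e+06 m³/yr.
Steady-state CSTR mass balance: W = Q·C + k·V·C, so C = W/(Q + kV).
Q + kV = 4.702e+06 + 27·9.37e+06 = 2.577e+08 m³/yr.
C = 31600/2.577e+08 = 0.0001226 kg/m³ = 0.1226 mg/L.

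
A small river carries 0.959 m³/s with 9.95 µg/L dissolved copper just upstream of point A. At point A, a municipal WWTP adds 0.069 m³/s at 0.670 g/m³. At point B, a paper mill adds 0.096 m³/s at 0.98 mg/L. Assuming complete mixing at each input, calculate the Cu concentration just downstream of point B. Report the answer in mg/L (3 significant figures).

0.133 mg/L

9.95 µg/L = 0.00995 mg/L.
After input A: C = (0.959·0.00995 + 0.069·0.67) / 1.028 = 0.05425 mg/L.
After input B: C = (1.028·0.05425 + 0.096·0.98) / 1.124 = 0.1333 mg/L.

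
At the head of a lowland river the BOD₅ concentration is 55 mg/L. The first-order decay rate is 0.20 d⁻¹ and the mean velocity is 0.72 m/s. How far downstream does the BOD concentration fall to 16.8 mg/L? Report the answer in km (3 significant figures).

From C = C₀·e^(−kt), t = ln(C₀/C)/k = ln(55/16.8)/0.20 = 1.186/0.20 = 5.93 d.
Distance = v·t = 0.72 m/s × 5.123e+05 s = 3.689e+05 m = 368.9 km.

369 km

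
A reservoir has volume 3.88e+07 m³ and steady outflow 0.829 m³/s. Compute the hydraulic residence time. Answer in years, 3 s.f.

1.48 yr

Q = 0.829 m³/s × 3.156e+07 s/yr = 2.616e+07 m³/yr.
Hydraulic residence time τ = V/Q = 3.88e+07/2.616e+07 = 1.483 yr.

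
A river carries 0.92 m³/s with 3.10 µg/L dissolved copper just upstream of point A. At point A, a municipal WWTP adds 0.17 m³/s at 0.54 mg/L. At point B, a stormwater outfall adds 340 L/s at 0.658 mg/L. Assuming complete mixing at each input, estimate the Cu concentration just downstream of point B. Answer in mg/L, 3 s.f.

3.10 µg/L = 0.0031 mg/L.
After input A: C = (0.92·0.0031 + 0.17·0.54) / 1.09 = 0.08684 mg/L.
340 L/s = 0.34 m³/s.
After input B: C = (1.09·0.08684 + 0.34·0.658) / 1.43 = 0.2226 mg/L.

0.223 mg/L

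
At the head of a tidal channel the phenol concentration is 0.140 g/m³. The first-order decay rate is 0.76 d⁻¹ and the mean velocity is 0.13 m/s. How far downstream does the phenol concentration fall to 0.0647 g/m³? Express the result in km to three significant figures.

From C = C₀·e^(−kt), t = ln(C₀/C)/k = ln(0.140/0.0647)/0.76 = 0.7719/0.76 = 1.016 d.
Distance = v·t = 0.13 m/s × 8.775e+04 s = 1.141e+04 m = 11.41 km.

11.4 km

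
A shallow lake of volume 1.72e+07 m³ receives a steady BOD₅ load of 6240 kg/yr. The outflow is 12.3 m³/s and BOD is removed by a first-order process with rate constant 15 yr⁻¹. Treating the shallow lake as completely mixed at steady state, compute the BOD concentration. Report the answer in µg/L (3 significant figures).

9.66 µg/L

Outflow Q = 12.3 m³/s × 3.156e+07 s/yr = 3.882e+08 m³/yr.
Steady-state CSTR mass balance: W = Q·C + k·V·C, so C = W/(Q + kV).
Q + kV = 3.882e+08 + 15·1.72e+07 = 6.462e+08 m³/yr.
C = 6240/6.462e+08 = 9.657e-06 kg/m³ = 0.009657 mg/L = 9.657 µg/L.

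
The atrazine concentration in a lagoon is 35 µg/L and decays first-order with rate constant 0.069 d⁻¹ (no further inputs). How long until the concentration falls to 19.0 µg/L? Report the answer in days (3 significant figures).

8.85 d

t = ln(C₀/C)/k = ln(35/19.0)/0.069 = 0.6109/0.069 = 8.854 d.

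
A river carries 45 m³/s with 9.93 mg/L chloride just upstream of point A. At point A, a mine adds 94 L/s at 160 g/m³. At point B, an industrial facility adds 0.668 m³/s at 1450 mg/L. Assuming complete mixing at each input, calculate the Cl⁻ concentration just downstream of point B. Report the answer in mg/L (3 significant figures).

31.3 mg/L

94 L/s = 0.094 m³/s.
After input A: C = (45·9.93 + 0.094·160) / 45.09 = 10.24 mg/L.
After input B: C = (45.09·10.24 + 0.668·1450) / 45.76 = 31.26 mg/L.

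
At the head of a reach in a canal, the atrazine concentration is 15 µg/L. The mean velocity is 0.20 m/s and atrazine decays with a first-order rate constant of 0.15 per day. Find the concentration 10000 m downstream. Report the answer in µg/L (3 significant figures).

13.8 µg/L

Travel time t = 10000 m / 0.20 m/s = 1e+04/0.20 = 5e+04 s = 0.5787 d.
First-order decay: C = 15·exp(−0.15·0.5787) = 15·0.9169 = 13.75 µg/L.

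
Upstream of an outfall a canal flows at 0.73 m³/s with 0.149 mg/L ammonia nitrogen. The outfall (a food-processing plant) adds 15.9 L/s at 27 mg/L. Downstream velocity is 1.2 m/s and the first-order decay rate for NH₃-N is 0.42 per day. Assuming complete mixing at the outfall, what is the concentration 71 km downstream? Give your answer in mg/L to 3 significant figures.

15.9 L/s = 0.0159 m³/s.
After complete mixing, C₀ = (0.0159·27 + 0.73·0.149) / 0.7459 = 0.7214 mg/L.
Travel time t = 7.1e+04 m / 1.2 m/s = 5.917e+04 s = 0.6848 d.
C = 0.7214·exp(−0.42·0.6848) = 0.7214·0.75 = 0.5411 mg/L.

0.541 mg/L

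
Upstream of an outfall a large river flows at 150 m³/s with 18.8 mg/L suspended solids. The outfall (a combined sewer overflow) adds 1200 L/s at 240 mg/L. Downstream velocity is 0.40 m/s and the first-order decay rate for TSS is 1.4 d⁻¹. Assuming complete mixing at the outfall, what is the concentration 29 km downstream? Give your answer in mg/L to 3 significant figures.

6.35 mg/L

1200 L/s = 1.2 m³/s.
After complete mixing, C₀ = (1.2·240 + 150·18.8) / 151.2 = 20.56 mg/L.
Travel time t = 2.9e+04 m / 0.40 m/s = 7.25e+04 s = 0.8391 d.
C = 20.56·exp(−1.4·0.8391) = 20.56·0.3089 = 6.349 mg/L.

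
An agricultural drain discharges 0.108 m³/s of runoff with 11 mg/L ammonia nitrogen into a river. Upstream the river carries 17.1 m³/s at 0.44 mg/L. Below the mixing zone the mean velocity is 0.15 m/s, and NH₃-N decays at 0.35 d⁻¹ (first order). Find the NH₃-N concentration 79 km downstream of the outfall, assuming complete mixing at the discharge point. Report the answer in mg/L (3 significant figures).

After complete mixing, C₀ = (0.108·11 + 17.1·0.44) / 17.21 = 0.5063 mg/L.
Travel time t = 7.9e+04 m / 0.15 m/s = 5.267e+05 s = 6.096 d.
C = 0.5063·exp(−0.35·6.096) = 0.5063·0.1184 = 0.05996 mg/L.

0.0600 mg/L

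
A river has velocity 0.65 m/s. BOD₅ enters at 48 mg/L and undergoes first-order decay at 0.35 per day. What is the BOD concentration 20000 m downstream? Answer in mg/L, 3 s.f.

42.4 mg/L

Travel time t = 20000 m / 0.65 m/s = 2e+04/0.65 = 3.077e+04 s = 0.3561 d.
First-order decay: C = 48·exp(−0.35·0.3561) = 48·0.8828 = 42.37 mg/L.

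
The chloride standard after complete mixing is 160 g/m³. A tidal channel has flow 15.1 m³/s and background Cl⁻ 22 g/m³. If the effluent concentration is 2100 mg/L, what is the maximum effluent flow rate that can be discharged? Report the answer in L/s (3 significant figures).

Mass balance at complete mixing: C_std·(Q_w + Q_r) = Q_w·C_e + Q_r·C_b.
Rearranging, Q_w = Q_r·(C_std − C_b)/(C_e − C_std) = 15.1·(160 − 22) / (2100 − 160) = 1.074 m³/s.
= 1074 L/s.

1070 L/s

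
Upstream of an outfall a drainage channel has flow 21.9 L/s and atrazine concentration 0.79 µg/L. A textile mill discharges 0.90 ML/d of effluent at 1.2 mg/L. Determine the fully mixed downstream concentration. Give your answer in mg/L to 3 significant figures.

0.90 ML/d = 0.01042 m³/s.
21.9 L/s = 0.0219 m³/s.
0.79 µg/L = 0.00079 mg/L.
Flow-weighted mixing gives C = (0.01042·1.2 + 0.0219·0.00079) / (0.01042 + 0.0219) = 0.01252/0.03232 = 0.3873 mg/L.

0.387 mg/L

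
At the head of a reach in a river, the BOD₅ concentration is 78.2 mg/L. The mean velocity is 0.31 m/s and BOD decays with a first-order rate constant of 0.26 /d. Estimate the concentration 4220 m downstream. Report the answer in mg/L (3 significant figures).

75.1 mg/L

Travel time t = 4220 m / 0.31 m/s = 4220/0.31 = 1.361e+04 s = 0.1576 d.
First-order decay: C = 78.2·exp(−0.26·0.1576) = 78.2·0.9599 = 75.06 mg/L.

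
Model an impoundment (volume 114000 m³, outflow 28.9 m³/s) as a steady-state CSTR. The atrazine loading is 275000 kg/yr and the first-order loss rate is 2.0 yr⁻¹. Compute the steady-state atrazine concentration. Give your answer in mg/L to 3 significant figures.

Outflow Q = 28.9 m³/s × 3.156e+07 s/yr = 9.12e+08 m³/yr.
Steady-state CSTR mass balance: W = Q·C + k·V·C, so C = W/(Q + kV).
Q + kV = 9.12e+08 + 2.0·114000 = 9.122e+08 m³/yr.
C = 275000/9.122e+08 = 0.0003015 kg/m³ = 0.3015 mg/L.

0.301 mg/L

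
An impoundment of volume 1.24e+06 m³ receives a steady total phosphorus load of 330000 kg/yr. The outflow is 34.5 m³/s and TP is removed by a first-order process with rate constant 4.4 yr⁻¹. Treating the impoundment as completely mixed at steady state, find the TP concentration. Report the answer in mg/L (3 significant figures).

0.302 mg/L

Outflow Q = 34.5 m³/s × 3.156e+07 s/yr = 1.089e+09 m³/yr.
Steady-state CSTR mass balance: W = Q·C + k·V·C, so C = W/(Q + kV).
Q + kV = 1.089e+09 + 4.4·1.24e+06 = 1.094e+09 m³/yr.
C = 330000/1.094e+09 = 0.0003016 kg/m³ = 0.3016 mg/L.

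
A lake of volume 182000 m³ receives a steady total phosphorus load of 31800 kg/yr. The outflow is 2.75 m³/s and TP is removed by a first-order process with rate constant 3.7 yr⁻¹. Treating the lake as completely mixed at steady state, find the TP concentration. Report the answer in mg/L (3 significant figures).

0.364 mg/L

Outflow Q = 2.75 m³/s × 3.156e+07 s/yr = 8.678e+07 m³/yr.
Steady-state CSTR mass balance: W = Q·C + k·V·C, so C = W/(Q + kV).
Q + kV = 8.678e+07 + 3.7·182000 = 8.746e+07 m³/yr.
C = 31800/8.746e+07 = 0.0003636 kg/m³ = 0.3636 mg/L.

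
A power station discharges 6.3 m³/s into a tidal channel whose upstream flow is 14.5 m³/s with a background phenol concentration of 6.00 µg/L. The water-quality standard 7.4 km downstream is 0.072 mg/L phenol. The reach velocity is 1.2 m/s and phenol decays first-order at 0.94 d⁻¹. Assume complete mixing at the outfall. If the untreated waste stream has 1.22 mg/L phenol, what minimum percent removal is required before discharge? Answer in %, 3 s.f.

80.3 %

6.00 µg/L = 0.006 mg/L.
Travel time to the compliance point: t = 7400/1.2 = 6167 s = 0.07137 d; decay factor exp(−0.94·0.07137) = 0.9351.
So the concentration just after mixing may be at most 0.072/0.9351 = 0.077 mg/L.
Mass balance: 0.077·20.8 = 6.3·Cₑ + 14.5·0.006.
Cₑ = (1.602 − 0.087) / 6.3 = 0.2404 mg/L.
Required removal = 1 − 0.2404/1.22 = 80.3 %.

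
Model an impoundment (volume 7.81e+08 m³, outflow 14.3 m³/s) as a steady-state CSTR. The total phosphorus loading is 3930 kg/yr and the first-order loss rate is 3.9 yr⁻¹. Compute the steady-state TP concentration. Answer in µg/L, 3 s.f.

1.12 µg/L

Outflow Q = 14.3 m³/s × 3.156e+07 s/yr = 4.513e+08 m³/yr.
Steady-state CSTR mass balance: W = Q·C + k·V·C, so C = W/(Q + kV).
Q + kV = 4.513e+08 + 3.9·7.81e+08 = 3.497e+09 m³/yr.
C = 3930/3.497e+09 = 1.124e-06 kg/m³ = 0.001124 mg/L = 1.124 µg/L.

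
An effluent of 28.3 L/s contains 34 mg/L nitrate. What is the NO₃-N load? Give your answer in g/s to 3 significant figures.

28.3 L/s = 0.0283 m³/s.
Mass flux = Q·C = 0.0283 m³/s × 34 g/m³ = 0.9622 g/s.

0.962 g/s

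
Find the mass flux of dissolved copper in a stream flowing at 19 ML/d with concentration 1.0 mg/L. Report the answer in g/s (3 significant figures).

0.220 g/s

19 ML/d = 0.2199 m³/s.
Mass flux = Q·C = 0.2199 m³/s × 1 g/m³ = 0.2199 g/s.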